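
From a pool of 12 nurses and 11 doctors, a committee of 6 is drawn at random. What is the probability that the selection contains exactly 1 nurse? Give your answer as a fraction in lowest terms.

24/437

There are C(23,6) = 100947 ways to choose 6 from 23.
Selections with exactly 1 nurse: choose 1 of the 12 nurses and 5 of the 11 doctors, C(12,1)·C(11,5) = 12·462 = 5544.
Probability = 5544/100947 = 24/437.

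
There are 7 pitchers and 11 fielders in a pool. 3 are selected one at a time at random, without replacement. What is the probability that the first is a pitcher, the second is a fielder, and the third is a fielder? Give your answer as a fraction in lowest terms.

Multiply the conditional probabilities at each draw: 7/18 · 11/17 · 10/16 = 770/4896 = 385/2448.

385/2448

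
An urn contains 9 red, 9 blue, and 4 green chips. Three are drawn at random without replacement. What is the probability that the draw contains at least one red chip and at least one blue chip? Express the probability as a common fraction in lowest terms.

There are C(22,3) = 1540 possible draws.
By inclusion-exclusion on the complements, draws missing all red or all blue: C(13,3) + C(13,3) − C(4,3) = 286 + 286 − 4 = 568.
So draws with at least one of each: 1540 − 568 = 972, probability 972/1540 = 243/385.

243/385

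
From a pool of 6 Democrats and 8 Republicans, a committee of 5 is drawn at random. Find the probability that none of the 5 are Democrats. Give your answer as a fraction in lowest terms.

4/143

There are C(14,5) = 2002 possible selections.
Selections with no Democrats (all Republicans): C(8,5) = 56.
Probability = 56/2002 = 4/143.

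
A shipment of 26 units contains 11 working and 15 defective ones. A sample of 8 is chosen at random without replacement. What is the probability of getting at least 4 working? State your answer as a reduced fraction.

There are C(26,8) = 1562275 ways to choose the 8.
Count the complement (fewer than 4 working): C(11,0)·C(15,8) + C(11,1)·C(15,7) + C(11,2)·C(15,6) + C(11,3)·C(15,5) = 6435 + 70785 + 275275 + 495495 = 847990.
Probability = 1 − 847990/1562275 = 714285/1562275 = 999/2185.

999/2185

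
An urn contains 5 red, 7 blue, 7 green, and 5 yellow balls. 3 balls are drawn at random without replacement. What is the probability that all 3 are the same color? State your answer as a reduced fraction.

There are C(24,3) = 2024 ways to draw 3 balls.
All same color: C(5,3) + C(7,3) + C(7,3) + C(5,3) = 10 + 35 + 35 + 10 = 90.
Probability = 90/2024 = 45/1012.

45/1012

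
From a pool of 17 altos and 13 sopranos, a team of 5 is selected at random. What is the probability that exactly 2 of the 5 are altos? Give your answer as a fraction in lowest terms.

Total number of selections: C(30,5) = 142506.
Selections with exactly 2 altos: choose 2 of the 17 altos and 3 of the 13 sopranos, C(17,2)·C(13,3) = 136·286 = 38896.
Probability = 38896/142506 = 1496/5481.

1496/5481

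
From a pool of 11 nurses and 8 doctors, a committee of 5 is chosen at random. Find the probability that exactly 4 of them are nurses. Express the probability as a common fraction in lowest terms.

220/969

Total number of selections: C(19,5) = 11628.
Selections with exactly 4 nurses: choose 4 of the 11 nurses and 1 of the 8 doctors, C(11,4)·C(8,1) = 330·8 = 2640.
Probability = 2640/11628 = 220/969.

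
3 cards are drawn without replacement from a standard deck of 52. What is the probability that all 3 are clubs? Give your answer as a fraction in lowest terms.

11/850

There are C(52,3) = 22100 possible 3-card hands.
Hands that are all clubs: C(13,3) = 286.
Probability = 286/22100 = 11/850.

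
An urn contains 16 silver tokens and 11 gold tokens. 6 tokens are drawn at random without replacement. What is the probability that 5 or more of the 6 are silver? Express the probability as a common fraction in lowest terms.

196/1035

Total selections: C(27,6) = 296010.
Favorable selections (5 or more silver): C(16,5)·C(11,1) + C(16,6)·C(11,0) = 48048 + 8008 = 56056.
Probability = 56056/296010 = 196/1035.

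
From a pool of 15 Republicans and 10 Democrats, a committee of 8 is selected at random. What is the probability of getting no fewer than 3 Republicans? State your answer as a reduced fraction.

23504/24035

Total selections: C(25,8) = 1081575.
Count the complement (fewer than 3 Republicans): C(15,0)·C(10,8) + C(15,1)·C(10,7) + C(15,2)·C(10,6) = 45 + 1800 + 22050 = 23895.
Probability = 1 − 23895/1081575 = 1057680/1081575 = 23504/24035.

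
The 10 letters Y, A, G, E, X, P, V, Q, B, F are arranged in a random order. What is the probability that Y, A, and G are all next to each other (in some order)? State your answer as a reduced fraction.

1/15

There are 10! = 3628800 arrangements.
Treat the three as one block: 8! placements × 3! orders within the block = 40320·6 = 241920.
Probability = 241920/3628800 = 1/15.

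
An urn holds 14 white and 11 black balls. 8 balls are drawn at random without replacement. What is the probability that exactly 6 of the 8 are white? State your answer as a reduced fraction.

1001/6555

There are C(25,8) = 1081575 ways to choose 8 from 25.
Selections with exactly 6 white: choose 6 of the 14 white and 2 of the 11 black, C(14,6)·C(11,2) = 3003·55 = 165165.
Probability = 165165/1081575 = 1001/6555.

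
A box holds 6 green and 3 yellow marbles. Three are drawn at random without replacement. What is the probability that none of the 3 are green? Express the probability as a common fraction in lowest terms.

There are C(9,3) = 84 possible selections.
Selections with no green (all yellow): C(3,3) = 1.
Probability = 1/84.

1/84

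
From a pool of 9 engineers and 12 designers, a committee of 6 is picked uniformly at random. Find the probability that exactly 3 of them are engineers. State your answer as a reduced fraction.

The sample space is all 6-subsets of the 21: C(21,6) = 54264.
Selections with exactly 3 engineers: choose 3 of the 9 engineers and 3 of the 12 designers, C(9,3)·C(12,3) = 84·220 = 18480.
Probability = 18480/54264 = 110/323.

110/323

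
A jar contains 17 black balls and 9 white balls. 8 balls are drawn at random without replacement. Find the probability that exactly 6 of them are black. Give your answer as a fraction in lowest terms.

34272/120175

There are C(26,8) = 1562275 ways to choose 8 from 26.
Selections with exactly 6 black: choose 6 of the 17 black and 2 of the 9 white, C(17,6)·C(9,2) = 12376·36 = 445536.
Probability = 445536/1562275 = 34272/120175.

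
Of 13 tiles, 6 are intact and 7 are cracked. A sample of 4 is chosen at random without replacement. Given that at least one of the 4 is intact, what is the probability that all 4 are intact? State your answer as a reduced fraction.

Work in counts. Selections with at least one intact: C(13,4) − C(7,4) = 715 − 35 = 680.
Of those, selections where all 4 are intact: C(6,4) = 15.
Conditional probability = 15/680 = 3/136.

3/136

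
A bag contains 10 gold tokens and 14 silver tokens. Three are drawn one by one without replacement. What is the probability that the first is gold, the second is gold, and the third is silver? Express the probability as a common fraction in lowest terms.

105/1012

Multiply the conditional probabilities at each draw: 10/24 · 9/23 · 14/22 = 1260/12144 = 105/1012.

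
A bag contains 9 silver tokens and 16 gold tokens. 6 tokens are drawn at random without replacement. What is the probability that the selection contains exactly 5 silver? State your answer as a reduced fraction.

72/6325

There are C(25,6) = 177100 ways to choose 6 from 25.
Selections with exactly 5 silver: choose 5 of the 9 silver and 1 of the 16 gold, C(9,5)·C(16,1) = 126·16 = 2016.
Probability = 2016/177100 = 72/6325.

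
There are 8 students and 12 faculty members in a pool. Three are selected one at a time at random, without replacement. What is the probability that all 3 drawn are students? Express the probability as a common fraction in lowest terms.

14/285

Multiply the conditional probabilities at each draw: 8/20 · 7/19 · 6/18 = 336/6840 = 14/285.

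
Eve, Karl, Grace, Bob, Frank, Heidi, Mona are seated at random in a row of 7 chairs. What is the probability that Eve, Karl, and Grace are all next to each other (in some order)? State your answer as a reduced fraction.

There are 7! = 5040 arrangements.
Treat the three as one block: 5! placements × 3! orders within the block = 120·6 = 720.
Probability = 720/5040 = 1/7.

1/7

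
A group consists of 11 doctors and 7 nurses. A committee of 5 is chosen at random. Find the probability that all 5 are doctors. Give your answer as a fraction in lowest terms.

11/204

There are C(18,5) = 8568 possible selections.
Selections with all doctors: C(11,5) = 462.
Probability = 462/8568 = 11/204.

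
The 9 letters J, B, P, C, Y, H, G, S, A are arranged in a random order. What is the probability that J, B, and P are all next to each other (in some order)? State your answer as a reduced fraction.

1/12

There are 9! = 362880 arrangements.
Treat the three as one block: 7! placements × 3! orders within the block = 5040·6 = 30240.
Probability = 30240/362880 = 1/12.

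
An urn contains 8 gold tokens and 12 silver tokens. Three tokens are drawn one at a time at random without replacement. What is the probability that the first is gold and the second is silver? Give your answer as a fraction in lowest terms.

Multiply the conditional probabilities at each draw: 8/20 · 12/19 = 96/380 = 24/95.

24/95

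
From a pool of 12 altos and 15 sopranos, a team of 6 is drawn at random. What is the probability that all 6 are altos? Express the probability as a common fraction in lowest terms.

There are C(27,6) = 296010 possible selections.
Selections with all altos: C(12,6) = 924.
Probability = 924/296010 = 14/4485.

14/4485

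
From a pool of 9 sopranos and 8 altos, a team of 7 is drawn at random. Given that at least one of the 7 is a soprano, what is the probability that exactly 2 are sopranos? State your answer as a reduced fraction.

Work in counts. Selections with at least one soprano: C(17,7) − C(8,7) = 19448 − 8 = 19440.
Of those, selections where exactly 2 are sopranos: C(9,2)·C(8,5) = 36·56 = 2016.
Conditional probability = 2016/19440 = 14/135.

14/135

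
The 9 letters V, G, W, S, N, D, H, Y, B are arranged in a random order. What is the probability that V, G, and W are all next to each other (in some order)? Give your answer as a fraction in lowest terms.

1/12

There are 9! = 362880 arrangements.
Treat the three as one block: 7! placements × 3! orders within the block = 5040·6 = 30240.
Probability = 30240/362880 = 1/12.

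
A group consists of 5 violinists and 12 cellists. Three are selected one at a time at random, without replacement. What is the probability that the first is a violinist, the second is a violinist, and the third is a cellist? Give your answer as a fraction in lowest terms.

Multiply the conditional probabilities at each draw: 5/17 · 4/16 · 12/15 = 240/4080 = 1/17.

1/17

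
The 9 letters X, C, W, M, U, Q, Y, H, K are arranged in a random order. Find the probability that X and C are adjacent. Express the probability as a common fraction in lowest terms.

There are 9! = 362880 arrangements.
Treat X and C as a block: 8! arrangements of the blocks × 2 orders within the block = 2·40320 = 80640.
Probability = 80640/362880 = 2/9.

2/9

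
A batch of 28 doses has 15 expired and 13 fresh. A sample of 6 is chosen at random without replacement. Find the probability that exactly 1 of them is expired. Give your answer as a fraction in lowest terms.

33/644

There are C(28,6) = 376740 ways to choose 6 from 28.
Selections with exactly 1 expired: choose 1 of the 15 expired and 5 of the 13 fresh, C(15,1)·C(13,5) = 15·1287 = 19305.
Probability = 19305/376740 = 33/644.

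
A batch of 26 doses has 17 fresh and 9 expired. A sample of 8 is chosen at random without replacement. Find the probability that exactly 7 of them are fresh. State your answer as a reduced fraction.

The sample space is all 8-subsets of the 26: C(26,8) = 1562275.
Selections with exactly 7 fresh: choose 7 of the 17 fresh and 1 of the 9 expired, C(17,7)·C(9,1) = 19448·9 = 175032.
Probability = 175032/1562275 = 1224/10925.

1224/10925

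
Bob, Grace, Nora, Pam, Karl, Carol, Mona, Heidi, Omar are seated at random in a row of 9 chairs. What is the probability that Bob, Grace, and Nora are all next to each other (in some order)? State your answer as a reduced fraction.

There are 9! = 362880 arrangements.
Treat the three as one block: 7! placements × 3! orders within the block = 5040·6 = 30240.
Probability = 30240/362880 = 1/12.

1/12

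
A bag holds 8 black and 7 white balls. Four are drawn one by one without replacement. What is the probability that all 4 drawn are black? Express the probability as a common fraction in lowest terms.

Multiply the conditional probabilities at each draw: 8/15 · 7/14 · 6/13 · 5/12 = 1680/32760 = 2/39.

2/39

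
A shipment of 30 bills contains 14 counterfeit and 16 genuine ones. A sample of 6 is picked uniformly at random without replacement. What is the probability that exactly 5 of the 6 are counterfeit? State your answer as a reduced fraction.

Total number of selections: C(30,6) = 593775.
Selections with exactly 5 counterfeit: choose 5 of the 14 counterfeit and 1 of the 16 genuine, C(14,5)·C(16,1) = 2002·16 = 32032.
Probability = 32032/593775 = 352/6525.

352/6525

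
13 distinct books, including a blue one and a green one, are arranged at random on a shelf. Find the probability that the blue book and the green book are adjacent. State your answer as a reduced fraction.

There are 13! = 6227020800 arrangements.
Treat the blue book and the green book as a block: 12! arrangements of the blocks × 2 orders within the block = 2·479001600 = 958003200.
Probability = 958003200/6227020800 = 2/13.

2/13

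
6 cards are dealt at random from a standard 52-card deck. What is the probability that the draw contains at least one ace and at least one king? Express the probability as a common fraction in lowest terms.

There are C(52,6) = 20358520 possible draws.
By inclusion-exclusion on the complements, draws missing all aces or all kings: C(48,6) + C(48,6) − C(44,6) = 12271512 + 12271512 − 7059052 = 17483972.
So draws with at least one of each: 20358520 − 17483972 = 2874548, probability 2874548/20358520 = 718637/5089630.

718637/5089630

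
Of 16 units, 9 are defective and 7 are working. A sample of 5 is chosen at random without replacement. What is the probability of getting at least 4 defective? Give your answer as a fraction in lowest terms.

There are C(16,5) = 4368 ways to choose the 5.
Favorable selections (at least 4 defective): C(9,4)·C(7,1) + C(9,5)·C(7,0) = 882 + 126 = 1008.
Probability = 1008/4368 = 3/13.

3/13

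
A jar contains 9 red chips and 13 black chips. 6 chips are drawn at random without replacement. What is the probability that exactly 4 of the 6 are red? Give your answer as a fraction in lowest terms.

The sample space is all 6-subsets of the 22: C(22,6) = 74613.
Selections with exactly 4 red: choose 4 of the 9 red and 2 of the 13 black, C(9,4)·C(13,2) = 126·78 = 9828.
Probability = 9828/74613 = 468/3553.

468/3553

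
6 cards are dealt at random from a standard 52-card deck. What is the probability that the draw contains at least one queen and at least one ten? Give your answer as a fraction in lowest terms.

There are C(52,6) = 20358520 possible draws.
By inclusion-exclusion on the complements, draws missing all queens or all tens: C(48,6) + C(48,6) − C(44,6) = 12271512 + 12271512 − 7059052 = 17483972.
So draws with at least one of each: 20358520 − 17483972 = 2874548, probability 2874548/20358520 = 718637/5089630.

718637/5089630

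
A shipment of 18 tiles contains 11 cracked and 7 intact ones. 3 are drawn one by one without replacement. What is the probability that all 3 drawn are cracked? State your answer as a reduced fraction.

55/272

Multiply the conditional probabilities at each draw: 11/18 · 10/17 · 9/16 = 990/4896 = 55/272.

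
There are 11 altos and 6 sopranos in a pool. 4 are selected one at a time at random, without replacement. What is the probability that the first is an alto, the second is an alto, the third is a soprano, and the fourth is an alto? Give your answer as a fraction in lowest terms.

99/952

Multiply the conditional probabilities at each draw: 11/17 · 10/16 · 6/15 · 9/14 = 5940/57120 = 99/952.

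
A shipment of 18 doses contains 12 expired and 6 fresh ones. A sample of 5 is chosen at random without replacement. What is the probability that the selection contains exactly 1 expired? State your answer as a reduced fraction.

There are C(18,5) = 8568 ways to choose 5 from 18.
Selections with exactly 1 expired: choose 1 of the 12 expired and 4 of the 6 fresh, C(12,1)·C(6,4) = 12·15 = 180.
Probability = 180/8568 = 5/238.

5/238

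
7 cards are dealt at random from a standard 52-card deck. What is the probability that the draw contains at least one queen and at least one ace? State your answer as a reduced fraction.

There are C(52,7) = 133784560 possible draws.
By inclusion-exclusion on the complements, draws missing all queens or all aces: C(48,7) + C(48,7) − C(44,7) = 73629072 + 73629072 − 38320568 = 108937576.
So draws with at least one of each: 133784560 − 108937576 = 24846984, probability 24846984/133784560 = 3105873/16723070.

3105873/16723070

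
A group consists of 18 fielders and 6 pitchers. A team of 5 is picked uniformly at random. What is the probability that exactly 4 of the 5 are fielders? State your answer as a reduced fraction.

765/1771

There are C(24,5) = 42504 ways to choose 5 from 24.
Selections with exactly 4 fielders: choose 4 of the 18 fielders and 1 of the 6 pitchers, C(18,4)·C(6,1) = 3060·6 = 18360.
Probability = 18360/42504 = 765/1771.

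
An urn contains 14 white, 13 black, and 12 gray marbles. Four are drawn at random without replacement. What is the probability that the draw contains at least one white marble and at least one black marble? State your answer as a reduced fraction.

There are C(39,4) = 82251 possible draws.
By inclusion-exclusion on the complements, draws missing all white or all black: C(25,4) + C(26,4) − C(12,4) = 12650 + 14950 − 495 = 27105.
So draws with at least one of each: 82251 − 27105 = 55146, probability 55146/82251 = 1414/2109.

1414/2109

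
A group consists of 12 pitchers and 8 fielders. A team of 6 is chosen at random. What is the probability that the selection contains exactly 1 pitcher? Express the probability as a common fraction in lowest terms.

There are C(20,6) = 38760 ways to choose 6 from 20.
Selections with exactly 1 pitcher: choose 1 of the 12 pitchers and 5 of the 8 fielders, C(12,1)·C(8,5) = 12·56 = 672.
Probability = 672/38760 = 28/1615.

28/1615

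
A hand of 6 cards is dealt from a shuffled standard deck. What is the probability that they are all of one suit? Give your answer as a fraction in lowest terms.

There are C(52,6) = 20358520 possible 6-card hands.
Hands of one suit: 4 suits × C(13,6) = 4·1716 = 6864.
Probability = 6864/20358520 = 66/195755.

66/195755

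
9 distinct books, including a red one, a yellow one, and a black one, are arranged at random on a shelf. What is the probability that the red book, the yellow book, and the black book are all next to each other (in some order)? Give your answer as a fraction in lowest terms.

1/12

There are 9! = 362880 arrangements.
Treat the three as one block: 7! placements × 3! orders within the block = 5040·6 = 30240.
Probability = 30240/362880 = 1/12.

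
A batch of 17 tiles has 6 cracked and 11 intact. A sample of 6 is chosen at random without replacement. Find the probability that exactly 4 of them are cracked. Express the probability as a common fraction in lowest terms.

825/12376

There are C(17,6) = 12376 ways to choose 6 from 17.
Selections with exactly 4 cracked: choose 4 of the 6 cracked and 2 of the 11 intact, C(6,4)·C(11,2) = 15·55 = 825.
Probability = 825/12376.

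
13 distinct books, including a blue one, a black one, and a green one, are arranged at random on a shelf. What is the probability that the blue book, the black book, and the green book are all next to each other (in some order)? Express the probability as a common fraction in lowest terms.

1/26

There are 13! = 6227020800 arrangements.
Treat the three as one block: 11! placements × 3! orders within the block = 39916800·6 = 239500800.
Probability = 239500800/6227020800 = 1/26.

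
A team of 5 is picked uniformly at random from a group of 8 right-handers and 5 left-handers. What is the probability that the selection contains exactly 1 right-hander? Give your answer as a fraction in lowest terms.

There are C(13,5) = 1287 ways to choose 5 from 13.
Selections with exactly 1 right-hander: choose 1 of the 8 right-handers and 4 of the 5 left-handers, C(8,1)·C(5,4) = 8·5 = 40.
Probability = 40/1287.

40/1287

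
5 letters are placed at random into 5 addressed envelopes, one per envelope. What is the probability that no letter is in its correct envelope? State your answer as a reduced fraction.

11/30

There are 5! = 120 assignments.
By inclusion-exclusion, assignments with no fixed points: C(5,0)·5! − C(5,1)·4! + C(5,2)·3! − C(5,3)·2! + C(5,4)·1! − C(5,5)·0! = 44.
Probability = 44/120 = 11/30.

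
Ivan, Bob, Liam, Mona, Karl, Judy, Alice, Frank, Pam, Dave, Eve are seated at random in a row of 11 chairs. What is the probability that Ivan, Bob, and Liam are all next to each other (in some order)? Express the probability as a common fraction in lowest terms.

3/55

There are 11! = 39916800 arrangements.
Treat the three as one block: 9! placements × 3! orders within the block = 362880·6 = 2177280.
Probability = 2177280/39916800 = 3/55.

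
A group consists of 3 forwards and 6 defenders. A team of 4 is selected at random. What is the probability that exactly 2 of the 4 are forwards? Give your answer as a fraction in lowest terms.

5/14

Total number of selections: C(9,4) = 126.
Selections with exactly 2 forwards: choose 2 of the 3 forwards and 2 of the 6 defenders, C(3,2)·C(6,2) = 3·15 = 45.
Probability = 45/126 = 5/14.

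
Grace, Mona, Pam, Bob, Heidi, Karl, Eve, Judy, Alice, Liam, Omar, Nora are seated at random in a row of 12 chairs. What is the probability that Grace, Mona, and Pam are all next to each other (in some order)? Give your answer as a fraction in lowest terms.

There are 12! = 479001600 arrangements.
Treat the three as one block: 10! placements × 3! orders within the block = 3628800·6 = 21772800.
Probability = 21772800/479001600 = 1/22.

1/22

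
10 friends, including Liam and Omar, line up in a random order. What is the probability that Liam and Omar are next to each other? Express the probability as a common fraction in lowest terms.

1/5

There are 10! = 3628800 arrangements.
Treat Liam and Omar as a block: 9! arrangements of the blocks × 2 orders within the block = 2·362880 = 725760.
Probability = 725760/3628800 = 1/5.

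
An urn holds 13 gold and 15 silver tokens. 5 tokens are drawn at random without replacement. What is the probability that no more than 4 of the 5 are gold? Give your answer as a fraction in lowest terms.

829/840

There are C(28,5) = 98280 ways to choose the 5.
Favorable selections (no more than 4 gold): C(13,0)·C(15,5) + C(13,1)·C(15,4) + C(13,2)·C(15,3) + C(13,3)·C(15,2) + C(13,4)·C(15,1) = 3003 + 17745 + 35490 + 30030 + 10725 = 96993.
Probability = 96993/98280 = 829/840.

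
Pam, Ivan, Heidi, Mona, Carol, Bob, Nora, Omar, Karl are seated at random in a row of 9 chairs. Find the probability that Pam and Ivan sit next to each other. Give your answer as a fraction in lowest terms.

There are 9! = 362880 arrangements.
Treat Pam and Ivan as a block: 8! arrangements of the blocks × 2 orders within the block = 2·40320 = 80640.
Probability = 80640/362880 = 2/9.

2/9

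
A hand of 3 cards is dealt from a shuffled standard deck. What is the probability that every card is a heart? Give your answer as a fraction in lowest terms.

11/850

There are C(52,3) = 22100 possible 3-card hands.
Hands that are all hearts: C(13,3) = 286.
Probability = 286/22100 = 11/850.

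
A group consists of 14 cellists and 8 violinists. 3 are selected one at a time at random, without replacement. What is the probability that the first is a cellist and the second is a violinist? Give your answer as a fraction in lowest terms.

Multiply the conditional probabilities at each draw: 14/22 · 8/21 = 112/462 = 8/33.

8/33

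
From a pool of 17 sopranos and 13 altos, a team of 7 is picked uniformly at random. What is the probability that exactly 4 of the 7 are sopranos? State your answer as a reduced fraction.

1309/3915

Total number of selections: C(30,7) = 2035800.
Selections with exactly 4 sopranos: choose 4 of the 17 sopranos and 3 of the 13 altos, C(17,4)·C(13,3) = 2380·286 = 680680.
Probability = 680680/2035800 = 1309/3915.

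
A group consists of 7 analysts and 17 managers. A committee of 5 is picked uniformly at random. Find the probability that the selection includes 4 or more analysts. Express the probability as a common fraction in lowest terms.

Total selections: C(24,5) = 42504.
Favorable selections (4 or more analysts): C(7,4)·C(17,1) + C(7,5)·C(17,0) = 595 + 21 = 616.
Probability = 616/42504 = 1/69.

1/69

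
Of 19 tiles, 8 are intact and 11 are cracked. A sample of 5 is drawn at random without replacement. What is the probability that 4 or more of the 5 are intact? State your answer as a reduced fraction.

413/5814

Total selections: C(19,5) = 11628.
Favorable selections (4 or more intact): C(8,4)·C(11,1) + C(8,5)·C(11,0) = 770 + 56 = 826.
Probability = 826/11628 = 413/5814.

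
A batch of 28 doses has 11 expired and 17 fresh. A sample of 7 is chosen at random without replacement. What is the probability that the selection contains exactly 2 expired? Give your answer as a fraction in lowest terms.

119/414

The sample space is all 7-subsets of the 28: C(28,7) = 1184040.
Selections with exactly 2 expired: choose 2 of the 11 expired and 5 of the 17 fresh, C(11,2)·C(17,5) = 55·6188 = 340340.
Probability = 340340/1184040 = 119/414.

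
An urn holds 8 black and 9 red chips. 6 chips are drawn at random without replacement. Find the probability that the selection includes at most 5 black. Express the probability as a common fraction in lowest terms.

441/442

There are C(17,6) = 12376 ways to choose the 6.
The complement is exactly 6 black: C(8,6)·C(9,0) = 28.
Probability = 1 − 28/12376 = 12348/12376 = 441/442.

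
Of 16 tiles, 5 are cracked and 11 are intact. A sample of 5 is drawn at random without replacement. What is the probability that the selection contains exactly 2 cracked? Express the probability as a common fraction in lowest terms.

There are C(16,5) = 4368 ways to choose 5 from 16.
Selections with exactly 2 cracked: choose 2 of the 5 cracked and 3 of the 11 intact, C(5,2)·C(11,3) = 10·165 = 1650.
Probability = 1650/4368 = 275/728.

275/728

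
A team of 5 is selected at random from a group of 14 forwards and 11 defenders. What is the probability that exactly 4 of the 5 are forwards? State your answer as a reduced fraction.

143/690

The sample space is all 5-subsets of the 25: C(25,5) = 53130.
Selections with exactly 4 forwards: choose 4 of the 14 forwards and 1 of the 11 defenders, C(14,4)·C(11,1) = 1001·11 = 11011.
Probability = 11011/53130 = 143/690.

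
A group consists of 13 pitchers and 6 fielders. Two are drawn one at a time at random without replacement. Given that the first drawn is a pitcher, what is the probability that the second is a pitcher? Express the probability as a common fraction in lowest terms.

2/3

After removing one pitcher, 18 remain: 12 pitchers and 6 fielders.
So the probability the next is a pitcher is 12/18 = 2/3.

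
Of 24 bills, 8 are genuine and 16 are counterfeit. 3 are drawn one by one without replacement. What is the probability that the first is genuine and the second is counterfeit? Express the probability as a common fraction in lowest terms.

16/69

Multiply the conditional probabilities at each draw: 8/24 · 16/23 = 128/552 = 16/69.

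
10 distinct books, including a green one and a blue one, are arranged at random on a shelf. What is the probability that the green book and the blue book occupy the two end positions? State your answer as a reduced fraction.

There are 10! = 3628800 arrangements.
Place the green book and the blue book at the ends in 2 ways, arrange the remaining 8 in 8! = 40320 ways: 2·40320 = 80640.
Probability = 80640/3628800 = 1/45.

1/45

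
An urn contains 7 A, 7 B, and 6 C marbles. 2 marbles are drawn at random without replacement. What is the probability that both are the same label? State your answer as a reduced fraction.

3/10

There are C(20,2) = 190 ways to draw 2 marbles.
All same label: C(7,2) + C(7,2) + C(6,2) = 21 + 21 + 15 = 57.
Probability = 57/190 = 3/10.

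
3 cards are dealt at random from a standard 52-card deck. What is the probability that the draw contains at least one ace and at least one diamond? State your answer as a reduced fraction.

33/260

There are C(52,3) = 22100 possible draws.
By inclusion-exclusion on the complements, draws missing all aces or all diamonds: C(48,3) + C(39,3) − C(36,3) = 17296 + 9139 − 7140 = 19295.
So draws with at least one of each: 22100 − 19295 = 2805, probability 2805/22100 = 33/260.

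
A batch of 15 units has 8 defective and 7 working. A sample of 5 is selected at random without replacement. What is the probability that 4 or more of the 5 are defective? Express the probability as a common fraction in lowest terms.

Total selections: C(15,5) = 3003.
Favorable selections (4 or more defective): C(8,4)·C(7,1) + C(8,5)·C(7,0) = 490 + 56 = 546.
Probability = 546/3003 = 2/11.

2/11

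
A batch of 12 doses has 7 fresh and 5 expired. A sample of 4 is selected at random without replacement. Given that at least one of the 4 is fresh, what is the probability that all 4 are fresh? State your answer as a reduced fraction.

Work in counts. Selections with at least one fresh: C(12,4) − C(5,4) = 495 − 5 = 490.
Of those, selections where all 4 are fresh: C(7,4) = 35.
Conditional probability = 35/490 = 1/14.

1/14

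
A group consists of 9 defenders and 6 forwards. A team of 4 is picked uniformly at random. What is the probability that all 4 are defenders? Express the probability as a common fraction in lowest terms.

There are C(15,4) = 1365 possible selections.
Selections with all defenders: C(9,4) = 126.
Probability = 126/1365 = 6/65.

6/65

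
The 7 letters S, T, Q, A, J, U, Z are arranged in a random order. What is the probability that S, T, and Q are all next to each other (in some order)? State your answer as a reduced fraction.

There are 7! = 5040 arrangements.
Treat the three as one block: 5! placements × 3! orders within the block = 120·6 = 720.
Probability = 720/5040 = 1/7.

1/7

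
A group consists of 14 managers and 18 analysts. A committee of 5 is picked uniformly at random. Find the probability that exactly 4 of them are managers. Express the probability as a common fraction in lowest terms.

1287/14384

There are C(32,5) = 201376 ways to choose 5 from 32.
Selections with exactly 4 managers: choose 4 of the 14 managers and 1 of the 18 analysts, C(14,4)·C(18,1) = 1001·18 = 18018.
Probability = 18018/201376 = 1287/14384.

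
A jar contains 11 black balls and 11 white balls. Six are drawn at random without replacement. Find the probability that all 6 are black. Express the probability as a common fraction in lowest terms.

There are C(22,6) = 74613 possible selections.
Selections with all black: C(11,6) = 462.
Probability = 462/74613 = 2/323.

2/323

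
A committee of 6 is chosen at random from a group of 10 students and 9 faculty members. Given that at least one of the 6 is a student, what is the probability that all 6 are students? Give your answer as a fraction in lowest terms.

5/644

Work in counts. Selections with at least one student: C(19,6) − C(9,6) = 27132 − 84 = 27048.
Of those, selections where all 6 are students: C(10,6) = 210.
Conditional probability = 210/27048 = 5/644.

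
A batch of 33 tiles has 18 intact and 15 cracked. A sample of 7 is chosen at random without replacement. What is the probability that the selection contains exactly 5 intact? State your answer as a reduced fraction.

4165/19778

Total number of selections: C(33,7) = 4272048.
Selections with exactly 5 intact: choose 5 of the 18 intact and 2 of the 15 cracked, C(18,5)·C(15,2) = 8568·105 = 899640.
Probability = 899640/4272048 = 4165/19778.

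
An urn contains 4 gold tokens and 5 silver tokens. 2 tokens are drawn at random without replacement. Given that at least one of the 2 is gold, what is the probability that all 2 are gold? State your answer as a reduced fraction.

3/13

Work in counts. Selections with at least one gold: C(9,2) − C(5,2) = 36 − 10 = 26.
Of those, selections where all 2 are gold: C(4,2) = 6.
Conditional probability = 6/26 = 3/13.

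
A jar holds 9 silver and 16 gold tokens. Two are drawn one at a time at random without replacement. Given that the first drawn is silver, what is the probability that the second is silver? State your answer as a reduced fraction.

After removing one silver, 24 remain: 8 silver and 16 gold.
So the probability the next is silver is 8/24 = 1/3.

1/3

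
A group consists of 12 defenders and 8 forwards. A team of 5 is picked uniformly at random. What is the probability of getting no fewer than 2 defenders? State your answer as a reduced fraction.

913/969

Total selections: C(20,5) = 15504.
Count the complement (fewer than 2 defenders): C(12,0)·C(8,5) + C(12,1)·C(8,4) = 56 + 840 = 896.
Probability = 1 − 896/15504 = 14608/15504 = 913/969.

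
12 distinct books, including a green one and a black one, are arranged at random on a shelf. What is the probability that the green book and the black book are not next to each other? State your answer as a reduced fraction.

There are 12! = 479001600 arrangements.
Arrangements with the green book and the black book adjacent: 2·11! = 79833600.
So not adjacent: 479001600 − 79833600 = 399168000, probability 399168000/479001600 = 5/6.

5/6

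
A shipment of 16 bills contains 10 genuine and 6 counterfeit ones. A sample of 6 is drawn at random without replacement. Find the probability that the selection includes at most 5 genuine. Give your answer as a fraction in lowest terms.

Total selections: C(16,6) = 8008.
The complement is exactly 6 genuine: C(10,6)·C(6,0) = 210.
Probability = 1 − 210/8008 = 7798/8008 = 557/572.

557/572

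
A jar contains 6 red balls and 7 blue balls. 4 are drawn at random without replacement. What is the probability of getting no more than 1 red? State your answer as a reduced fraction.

There are C(13,4) = 715 ways to choose the 4.
Favorable selections (no more than 1 red): C(6,0)·C(7,4) + C(6,1)·C(7,3) = 35 + 210 = 245.
Probability = 245/715 = 49/143.

49/143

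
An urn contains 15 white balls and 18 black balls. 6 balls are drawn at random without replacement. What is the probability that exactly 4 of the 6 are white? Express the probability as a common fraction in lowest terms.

29835/158224

Total number of selections: C(33,6) = 1107568.
Selections with exactly 4 white: choose 4 of the 15 white and 2 of the 18 black, C(15,4)·C(18,2) = 1365·153 = 208845.
Probability = 208845/1107568 = 29835/158224.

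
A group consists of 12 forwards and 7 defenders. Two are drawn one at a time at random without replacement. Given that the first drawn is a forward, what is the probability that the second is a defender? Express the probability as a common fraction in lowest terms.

After removing one forward, 18 remain: 11 forwards and 7 defenders.
So the probability the next is a defender is 7/18.

7/18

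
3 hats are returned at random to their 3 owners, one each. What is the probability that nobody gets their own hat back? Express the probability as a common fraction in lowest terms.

There are 3! = 6 assignments.
By inclusion-exclusion, assignments with no fixed points: C(3,0)·3! − C(3,1)·2! + C(3,2)·1! − C(3,3)·0! = 2.
Probability = 2/6 = 1/3.

1/3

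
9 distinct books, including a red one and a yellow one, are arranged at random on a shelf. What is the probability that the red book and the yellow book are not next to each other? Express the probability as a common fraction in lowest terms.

There are 9! = 362880 arrangements.
Arrangements with the red book and the yellow book adjacent: 2·8! = 80640.
So not adjacent: 362880 − 80640 = 282240, probability 282240/362880 = 7/9.

7/9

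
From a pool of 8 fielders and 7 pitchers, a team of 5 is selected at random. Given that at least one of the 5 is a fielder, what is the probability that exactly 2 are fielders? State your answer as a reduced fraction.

Work in counts. Selections with at least one fielder: C(15,5) − C(7,5) = 3003 − 21 = 2982.
Of those, selections where exactly 2 are fielders: C(8,2)·C(7,3) = 28·35 = 980.
Conditional probability = 980/2982 = 70/213.

70/213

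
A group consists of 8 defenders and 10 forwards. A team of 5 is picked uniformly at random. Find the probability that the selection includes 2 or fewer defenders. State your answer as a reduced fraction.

There are C(18,5) = 8568 ways to choose the 5.
Favorable selections (2 or fewer defenders): C(8,0)·C(10,5) + C(8,1)·C(10,4) + C(8,2)·C(10,3) = 252 + 1680 + 3360 = 5292.
Probability = 5292/8568 = 21/34.

21/34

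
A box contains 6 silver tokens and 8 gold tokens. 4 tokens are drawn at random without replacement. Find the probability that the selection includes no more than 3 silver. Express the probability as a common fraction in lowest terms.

986/1001

Total selections: C(14,4) = 1001.
The complement is exactly 4 silver: C(6,4)·C(8,0) = 15.
Probability = 1 − 15/1001 = 986/1001.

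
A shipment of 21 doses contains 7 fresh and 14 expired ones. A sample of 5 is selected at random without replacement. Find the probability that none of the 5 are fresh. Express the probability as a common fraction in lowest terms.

There are C(21,5) = 20349 possible selections.
Selections with no fresh (all expired): C(14,5) = 2002.
Probability = 2002/20349 = 286/2907.

286/2907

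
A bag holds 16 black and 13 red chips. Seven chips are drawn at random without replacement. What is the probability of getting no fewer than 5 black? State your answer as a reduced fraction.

8774/30015

Total selections: C(29,7) = 1560780.
Favorable selections (no fewer than 5 black): C(16,5)·C(13,2) + C(16,6)·C(13,1) + C(16,7)·C(13,0) = 340704 + 104104 + 11440 = 456248.
Probability = 456248/1560780 = 8774/30015.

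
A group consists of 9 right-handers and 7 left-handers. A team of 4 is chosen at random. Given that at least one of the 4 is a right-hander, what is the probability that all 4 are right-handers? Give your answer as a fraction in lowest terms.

6/85

Work in counts. Selections with at least one right-hander: C(16,4) − C(7,4) = 1820 − 35 = 1785.
Of those, selections where all 4 are right-handers: C(9,4) = 126.
Conditional probability = 126/1785 = 6/85.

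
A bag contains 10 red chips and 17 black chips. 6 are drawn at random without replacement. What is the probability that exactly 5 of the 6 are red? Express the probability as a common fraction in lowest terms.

238/16445

The sample space is all 6-subsets of the 27: C(27,6) = 296010.
Selections with exactly 5 red: choose 5 of the 10 red and 1 of the 17 black, C(10,5)·C(17,1) = 252·17 = 4284.
Probability = 4284/296010 = 238/16445.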